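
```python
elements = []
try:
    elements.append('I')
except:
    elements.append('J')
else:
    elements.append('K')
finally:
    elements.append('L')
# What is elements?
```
['I', 'K', 'L']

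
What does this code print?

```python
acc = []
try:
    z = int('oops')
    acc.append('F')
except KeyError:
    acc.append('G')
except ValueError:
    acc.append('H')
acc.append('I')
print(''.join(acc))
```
HI

ValueError is caught by its specific handler, not KeyError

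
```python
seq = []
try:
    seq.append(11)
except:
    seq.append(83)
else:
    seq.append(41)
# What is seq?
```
[11, 41]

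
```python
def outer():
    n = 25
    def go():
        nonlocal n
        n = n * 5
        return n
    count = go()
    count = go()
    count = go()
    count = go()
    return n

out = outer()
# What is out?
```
15625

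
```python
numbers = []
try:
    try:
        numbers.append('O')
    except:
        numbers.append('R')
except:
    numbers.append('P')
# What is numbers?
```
['O']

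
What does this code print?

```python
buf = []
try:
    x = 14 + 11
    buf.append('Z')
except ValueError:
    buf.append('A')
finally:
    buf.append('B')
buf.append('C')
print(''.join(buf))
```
ZBC

finally runs after normal execution too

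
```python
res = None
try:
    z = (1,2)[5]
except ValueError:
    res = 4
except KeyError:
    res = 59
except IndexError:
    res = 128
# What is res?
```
128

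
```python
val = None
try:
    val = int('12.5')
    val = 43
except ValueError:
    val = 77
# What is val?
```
77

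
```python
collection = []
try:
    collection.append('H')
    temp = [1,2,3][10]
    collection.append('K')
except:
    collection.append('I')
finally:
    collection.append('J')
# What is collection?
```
['H', 'I', 'J']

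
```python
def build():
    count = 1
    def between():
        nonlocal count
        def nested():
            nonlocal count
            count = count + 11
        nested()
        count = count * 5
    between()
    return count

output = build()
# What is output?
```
60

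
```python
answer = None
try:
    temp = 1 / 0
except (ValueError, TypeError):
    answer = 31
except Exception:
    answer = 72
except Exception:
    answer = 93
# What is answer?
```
72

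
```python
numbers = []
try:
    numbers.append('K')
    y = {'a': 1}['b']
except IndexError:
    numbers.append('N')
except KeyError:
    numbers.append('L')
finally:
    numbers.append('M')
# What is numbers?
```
['K', 'L', 'M']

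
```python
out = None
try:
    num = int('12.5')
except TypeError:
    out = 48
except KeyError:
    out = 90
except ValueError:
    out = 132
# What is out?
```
132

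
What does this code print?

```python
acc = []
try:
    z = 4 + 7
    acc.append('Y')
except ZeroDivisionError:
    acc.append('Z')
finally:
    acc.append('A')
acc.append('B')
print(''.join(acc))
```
YAB

finally runs after normal execution too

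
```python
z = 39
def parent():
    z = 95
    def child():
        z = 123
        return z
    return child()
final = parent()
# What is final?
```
123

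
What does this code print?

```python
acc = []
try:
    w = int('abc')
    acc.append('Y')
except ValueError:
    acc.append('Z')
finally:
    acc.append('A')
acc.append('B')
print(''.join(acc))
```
ZAB

finally always runs, even after exception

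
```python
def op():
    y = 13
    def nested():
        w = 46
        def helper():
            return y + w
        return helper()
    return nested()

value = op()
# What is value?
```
59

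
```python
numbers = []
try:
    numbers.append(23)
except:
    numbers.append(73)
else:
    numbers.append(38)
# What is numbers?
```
[23, 38]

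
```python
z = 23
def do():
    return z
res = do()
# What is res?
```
23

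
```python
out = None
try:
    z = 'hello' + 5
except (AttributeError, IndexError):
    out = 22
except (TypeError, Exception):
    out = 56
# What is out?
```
56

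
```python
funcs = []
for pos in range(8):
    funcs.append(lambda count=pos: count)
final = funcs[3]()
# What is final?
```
3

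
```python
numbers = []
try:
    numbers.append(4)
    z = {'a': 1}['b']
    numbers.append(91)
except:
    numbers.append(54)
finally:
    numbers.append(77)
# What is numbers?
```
[4, 54, 77]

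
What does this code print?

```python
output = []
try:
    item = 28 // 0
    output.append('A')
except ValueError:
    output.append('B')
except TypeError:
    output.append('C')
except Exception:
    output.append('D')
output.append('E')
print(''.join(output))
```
DE

ZeroDivisionError not specifically caught, falls to Exception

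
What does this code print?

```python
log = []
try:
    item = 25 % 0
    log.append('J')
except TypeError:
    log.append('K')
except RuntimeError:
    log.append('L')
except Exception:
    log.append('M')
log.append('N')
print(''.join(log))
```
MN

ZeroDivisionError not specifically caught, falls to Exception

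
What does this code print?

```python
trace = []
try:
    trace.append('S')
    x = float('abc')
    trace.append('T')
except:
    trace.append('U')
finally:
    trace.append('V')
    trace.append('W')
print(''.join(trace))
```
SUVW

Code before exception runs, then except, then all of finally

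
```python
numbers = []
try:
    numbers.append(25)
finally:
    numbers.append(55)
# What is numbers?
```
[25, 55]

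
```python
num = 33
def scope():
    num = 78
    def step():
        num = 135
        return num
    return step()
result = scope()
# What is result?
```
135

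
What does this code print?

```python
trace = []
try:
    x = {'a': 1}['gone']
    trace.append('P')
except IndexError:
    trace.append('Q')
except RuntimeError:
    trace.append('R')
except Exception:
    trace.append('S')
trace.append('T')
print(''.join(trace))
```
ST

KeyError not specifically caught, falls to Exception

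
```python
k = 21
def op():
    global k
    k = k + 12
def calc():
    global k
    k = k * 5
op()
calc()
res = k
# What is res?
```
165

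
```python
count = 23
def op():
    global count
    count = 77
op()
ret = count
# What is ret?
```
77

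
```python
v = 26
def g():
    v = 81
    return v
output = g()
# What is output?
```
81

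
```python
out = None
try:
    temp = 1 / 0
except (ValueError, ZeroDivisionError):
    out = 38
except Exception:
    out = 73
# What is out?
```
38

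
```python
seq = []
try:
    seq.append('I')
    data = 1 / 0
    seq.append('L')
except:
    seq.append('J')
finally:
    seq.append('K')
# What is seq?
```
['I', 'J', 'K']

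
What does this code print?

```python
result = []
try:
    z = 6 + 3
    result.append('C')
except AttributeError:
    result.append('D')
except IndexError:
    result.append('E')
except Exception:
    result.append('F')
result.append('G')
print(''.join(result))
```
CG

No exception, try block completes normally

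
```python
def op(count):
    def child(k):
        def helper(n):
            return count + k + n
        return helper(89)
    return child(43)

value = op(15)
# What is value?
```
147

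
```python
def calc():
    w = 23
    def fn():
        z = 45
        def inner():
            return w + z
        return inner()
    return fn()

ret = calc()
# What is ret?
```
68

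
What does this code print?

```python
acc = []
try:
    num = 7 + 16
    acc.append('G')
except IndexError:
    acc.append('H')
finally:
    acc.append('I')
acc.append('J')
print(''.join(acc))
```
GIJ

finally runs after normal execution too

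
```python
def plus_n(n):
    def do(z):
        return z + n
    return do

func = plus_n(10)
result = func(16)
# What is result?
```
26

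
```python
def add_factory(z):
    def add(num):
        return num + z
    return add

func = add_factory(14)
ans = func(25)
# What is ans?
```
39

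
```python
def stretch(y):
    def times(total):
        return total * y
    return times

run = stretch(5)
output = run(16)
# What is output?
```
80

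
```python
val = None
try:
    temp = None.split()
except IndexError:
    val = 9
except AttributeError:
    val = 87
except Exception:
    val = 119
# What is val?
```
87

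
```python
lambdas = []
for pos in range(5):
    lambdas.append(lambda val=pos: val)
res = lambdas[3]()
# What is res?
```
3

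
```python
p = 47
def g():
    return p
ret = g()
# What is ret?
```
47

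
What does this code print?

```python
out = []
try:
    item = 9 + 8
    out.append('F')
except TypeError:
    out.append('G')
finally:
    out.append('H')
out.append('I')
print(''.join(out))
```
FHI

finally runs after normal execution too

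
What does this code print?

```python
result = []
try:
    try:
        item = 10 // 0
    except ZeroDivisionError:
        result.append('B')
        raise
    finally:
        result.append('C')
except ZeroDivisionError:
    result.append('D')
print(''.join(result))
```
BCD

finally runs before re-raised exception propagates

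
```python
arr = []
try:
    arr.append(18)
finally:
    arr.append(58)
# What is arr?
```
[18, 58]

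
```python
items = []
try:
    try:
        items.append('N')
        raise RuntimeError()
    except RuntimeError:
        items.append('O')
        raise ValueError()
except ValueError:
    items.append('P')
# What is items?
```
['N', 'O', 'P']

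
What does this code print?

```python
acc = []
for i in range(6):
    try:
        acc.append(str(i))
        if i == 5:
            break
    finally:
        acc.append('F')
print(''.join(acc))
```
0F1F2F3F4F5F

finally runs even when breaking out of loop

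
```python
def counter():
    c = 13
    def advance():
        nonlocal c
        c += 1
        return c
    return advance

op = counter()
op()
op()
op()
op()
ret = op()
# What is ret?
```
18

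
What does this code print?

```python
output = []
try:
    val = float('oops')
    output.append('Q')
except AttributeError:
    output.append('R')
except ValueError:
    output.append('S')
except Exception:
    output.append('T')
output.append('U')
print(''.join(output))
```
SU

ValueError matches before generic Exception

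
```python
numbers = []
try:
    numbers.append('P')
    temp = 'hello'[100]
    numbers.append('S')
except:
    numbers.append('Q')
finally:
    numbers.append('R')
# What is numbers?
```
['P', 'Q', 'R']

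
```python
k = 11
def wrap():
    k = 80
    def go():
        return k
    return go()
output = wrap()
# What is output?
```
80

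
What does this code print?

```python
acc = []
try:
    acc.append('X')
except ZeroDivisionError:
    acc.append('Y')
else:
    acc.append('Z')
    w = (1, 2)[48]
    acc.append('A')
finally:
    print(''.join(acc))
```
XZ

Try succeeds, else appends 'Z', IndexError in else is uncaught, finally prints before exception propagates ('A' never appended)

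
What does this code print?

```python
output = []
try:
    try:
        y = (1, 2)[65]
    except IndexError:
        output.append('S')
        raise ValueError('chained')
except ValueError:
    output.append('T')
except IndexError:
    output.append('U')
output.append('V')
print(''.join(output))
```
STV

ValueError raised and caught, original IndexError not re-raised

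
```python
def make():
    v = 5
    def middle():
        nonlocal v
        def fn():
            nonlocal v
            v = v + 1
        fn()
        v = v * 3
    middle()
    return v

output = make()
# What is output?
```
18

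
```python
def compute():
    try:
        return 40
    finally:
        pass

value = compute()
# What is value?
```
40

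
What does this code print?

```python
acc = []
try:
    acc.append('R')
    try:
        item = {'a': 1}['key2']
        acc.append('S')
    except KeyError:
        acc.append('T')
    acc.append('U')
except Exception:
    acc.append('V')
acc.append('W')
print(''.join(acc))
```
RTUW

Inner exception caught by inner handler, outer continues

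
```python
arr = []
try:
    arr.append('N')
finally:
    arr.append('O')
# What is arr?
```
['N', 'O']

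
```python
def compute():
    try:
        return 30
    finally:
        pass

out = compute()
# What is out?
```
30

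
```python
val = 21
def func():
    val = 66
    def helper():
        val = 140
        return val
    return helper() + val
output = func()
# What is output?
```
206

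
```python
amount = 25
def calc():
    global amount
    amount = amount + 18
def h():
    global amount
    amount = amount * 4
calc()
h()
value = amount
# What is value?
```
172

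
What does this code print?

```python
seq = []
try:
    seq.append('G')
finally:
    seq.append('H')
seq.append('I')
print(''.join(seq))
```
GHI

try/finally without except, no exception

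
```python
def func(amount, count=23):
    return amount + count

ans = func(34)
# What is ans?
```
57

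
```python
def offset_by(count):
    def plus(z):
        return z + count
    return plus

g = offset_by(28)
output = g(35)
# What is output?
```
63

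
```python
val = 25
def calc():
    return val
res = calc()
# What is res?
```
25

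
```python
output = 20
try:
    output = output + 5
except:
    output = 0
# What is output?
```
25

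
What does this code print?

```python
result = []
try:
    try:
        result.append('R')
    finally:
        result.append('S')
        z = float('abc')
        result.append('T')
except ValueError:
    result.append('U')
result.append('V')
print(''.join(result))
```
RSUV

Exception in inner finally caught by outer except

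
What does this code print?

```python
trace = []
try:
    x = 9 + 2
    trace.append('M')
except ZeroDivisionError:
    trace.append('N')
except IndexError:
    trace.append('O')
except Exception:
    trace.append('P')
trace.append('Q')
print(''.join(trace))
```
MQ

No exception, try block completes normally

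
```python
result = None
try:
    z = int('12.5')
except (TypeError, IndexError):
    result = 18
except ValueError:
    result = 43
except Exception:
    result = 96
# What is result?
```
43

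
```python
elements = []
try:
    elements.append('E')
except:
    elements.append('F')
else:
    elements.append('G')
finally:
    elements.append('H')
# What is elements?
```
['E', 'G', 'H']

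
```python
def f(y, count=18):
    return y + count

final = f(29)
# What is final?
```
47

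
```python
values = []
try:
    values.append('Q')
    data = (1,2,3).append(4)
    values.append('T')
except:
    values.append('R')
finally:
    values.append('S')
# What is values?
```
['Q', 'R', 'S']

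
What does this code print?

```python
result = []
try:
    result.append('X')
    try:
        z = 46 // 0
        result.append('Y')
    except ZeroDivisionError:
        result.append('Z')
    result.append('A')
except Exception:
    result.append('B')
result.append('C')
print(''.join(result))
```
XZAC

Inner exception caught by inner handler, outer continues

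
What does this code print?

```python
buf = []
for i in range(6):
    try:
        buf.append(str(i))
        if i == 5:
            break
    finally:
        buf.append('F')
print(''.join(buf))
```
0F1F2F3F4F5F

finally runs even when breaking out of loop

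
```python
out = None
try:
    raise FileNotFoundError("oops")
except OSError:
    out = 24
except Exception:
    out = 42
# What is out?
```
24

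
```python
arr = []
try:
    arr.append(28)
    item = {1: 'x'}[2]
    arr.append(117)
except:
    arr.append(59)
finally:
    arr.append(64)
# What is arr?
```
[28, 59, 64]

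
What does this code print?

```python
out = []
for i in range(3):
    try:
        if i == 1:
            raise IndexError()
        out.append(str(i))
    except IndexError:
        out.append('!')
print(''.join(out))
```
0!2

Exception on i=1 caught, loop continues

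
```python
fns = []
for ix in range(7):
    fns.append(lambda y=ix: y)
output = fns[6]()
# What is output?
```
6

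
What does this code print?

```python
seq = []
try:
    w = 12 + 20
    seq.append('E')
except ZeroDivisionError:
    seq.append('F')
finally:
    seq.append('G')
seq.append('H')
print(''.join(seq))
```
EGH

finally runs after normal execution too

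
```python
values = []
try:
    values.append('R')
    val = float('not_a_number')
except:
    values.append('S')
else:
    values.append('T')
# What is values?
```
['R', 'S']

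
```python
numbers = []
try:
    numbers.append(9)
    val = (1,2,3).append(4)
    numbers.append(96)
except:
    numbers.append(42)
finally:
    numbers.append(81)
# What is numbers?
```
[9, 42, 81]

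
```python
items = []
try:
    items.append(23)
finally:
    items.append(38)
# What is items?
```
[23, 38]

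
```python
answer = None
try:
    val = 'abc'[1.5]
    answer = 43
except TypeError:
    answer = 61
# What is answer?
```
61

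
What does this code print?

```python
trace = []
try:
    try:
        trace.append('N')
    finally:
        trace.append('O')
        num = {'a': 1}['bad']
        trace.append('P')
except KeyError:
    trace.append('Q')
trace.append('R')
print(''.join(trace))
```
NOQR

Exception in inner finally caught by outer except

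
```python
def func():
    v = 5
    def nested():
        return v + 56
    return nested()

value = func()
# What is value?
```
61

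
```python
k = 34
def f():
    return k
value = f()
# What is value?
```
34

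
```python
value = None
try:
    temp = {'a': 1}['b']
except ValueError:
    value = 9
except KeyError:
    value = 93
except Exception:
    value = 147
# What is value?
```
93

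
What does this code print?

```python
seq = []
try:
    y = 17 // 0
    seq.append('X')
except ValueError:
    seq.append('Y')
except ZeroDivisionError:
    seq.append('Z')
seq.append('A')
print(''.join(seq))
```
ZA

ZeroDivisionError is caught by its specific handler, not ValueError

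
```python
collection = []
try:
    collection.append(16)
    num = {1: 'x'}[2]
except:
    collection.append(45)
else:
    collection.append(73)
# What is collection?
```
[16, 45]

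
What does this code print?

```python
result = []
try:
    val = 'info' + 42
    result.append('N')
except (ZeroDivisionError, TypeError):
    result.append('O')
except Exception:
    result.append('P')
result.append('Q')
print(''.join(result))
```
OQ

TypeError matches tuple containing it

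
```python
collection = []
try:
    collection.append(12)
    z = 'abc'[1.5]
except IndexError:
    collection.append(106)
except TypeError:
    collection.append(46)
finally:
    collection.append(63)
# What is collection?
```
[12, 46, 63]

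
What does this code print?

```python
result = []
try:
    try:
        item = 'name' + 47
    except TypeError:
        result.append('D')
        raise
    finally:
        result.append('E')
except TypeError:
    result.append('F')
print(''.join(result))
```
DEF

finally runs before re-raised exception propagates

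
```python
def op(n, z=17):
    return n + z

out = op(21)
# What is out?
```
38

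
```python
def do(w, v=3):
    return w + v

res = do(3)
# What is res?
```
6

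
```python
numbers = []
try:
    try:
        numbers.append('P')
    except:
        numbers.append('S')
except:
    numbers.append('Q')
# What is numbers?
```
['P']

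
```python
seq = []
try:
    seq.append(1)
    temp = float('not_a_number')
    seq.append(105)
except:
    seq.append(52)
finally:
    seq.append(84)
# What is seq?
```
[1, 52, 84]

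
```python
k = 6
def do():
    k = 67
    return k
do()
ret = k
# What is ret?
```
6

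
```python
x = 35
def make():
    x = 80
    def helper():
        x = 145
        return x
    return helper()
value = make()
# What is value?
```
145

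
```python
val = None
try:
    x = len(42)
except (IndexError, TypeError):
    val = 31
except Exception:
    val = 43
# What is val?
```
31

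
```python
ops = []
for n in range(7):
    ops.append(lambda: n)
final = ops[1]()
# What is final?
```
6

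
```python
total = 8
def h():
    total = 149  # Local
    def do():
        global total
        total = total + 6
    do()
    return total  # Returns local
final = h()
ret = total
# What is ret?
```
14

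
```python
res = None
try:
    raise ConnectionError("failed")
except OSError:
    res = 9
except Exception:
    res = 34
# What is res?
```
9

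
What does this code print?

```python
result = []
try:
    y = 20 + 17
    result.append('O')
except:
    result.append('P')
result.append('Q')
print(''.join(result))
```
OQ

No exception, try block completes normally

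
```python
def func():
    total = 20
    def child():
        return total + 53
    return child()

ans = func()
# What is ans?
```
73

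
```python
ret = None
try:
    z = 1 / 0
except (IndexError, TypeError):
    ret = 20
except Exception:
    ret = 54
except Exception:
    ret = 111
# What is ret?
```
54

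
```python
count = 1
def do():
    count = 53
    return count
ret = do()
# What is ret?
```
53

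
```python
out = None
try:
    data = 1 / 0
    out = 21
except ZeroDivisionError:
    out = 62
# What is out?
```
62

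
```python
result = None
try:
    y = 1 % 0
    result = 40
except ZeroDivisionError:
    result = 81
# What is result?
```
81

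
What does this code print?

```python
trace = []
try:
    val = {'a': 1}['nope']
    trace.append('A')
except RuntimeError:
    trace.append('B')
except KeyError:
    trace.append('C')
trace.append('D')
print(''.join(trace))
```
CD

KeyError is caught by its specific handler, not RuntimeError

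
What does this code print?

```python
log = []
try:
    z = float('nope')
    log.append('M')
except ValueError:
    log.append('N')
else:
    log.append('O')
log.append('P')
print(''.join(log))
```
NP

else block skipped when exception is caught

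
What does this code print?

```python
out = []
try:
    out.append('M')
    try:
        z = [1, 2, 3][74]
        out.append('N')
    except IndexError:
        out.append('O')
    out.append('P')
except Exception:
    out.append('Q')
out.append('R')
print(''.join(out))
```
MOPR

Inner exception caught by inner handler, outer continues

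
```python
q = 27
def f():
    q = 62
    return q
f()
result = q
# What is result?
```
27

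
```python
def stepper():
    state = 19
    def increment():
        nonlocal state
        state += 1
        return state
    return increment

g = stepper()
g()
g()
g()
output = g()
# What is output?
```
23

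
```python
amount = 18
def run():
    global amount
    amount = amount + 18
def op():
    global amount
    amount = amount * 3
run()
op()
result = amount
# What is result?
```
108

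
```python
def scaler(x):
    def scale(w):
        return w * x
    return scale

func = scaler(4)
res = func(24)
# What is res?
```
96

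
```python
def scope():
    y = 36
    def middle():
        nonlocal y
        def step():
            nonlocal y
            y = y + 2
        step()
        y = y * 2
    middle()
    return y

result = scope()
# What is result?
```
76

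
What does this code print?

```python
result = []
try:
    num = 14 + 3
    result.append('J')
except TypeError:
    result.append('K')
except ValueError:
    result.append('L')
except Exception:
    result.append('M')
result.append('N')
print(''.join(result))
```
JN

No exception, try block completes normally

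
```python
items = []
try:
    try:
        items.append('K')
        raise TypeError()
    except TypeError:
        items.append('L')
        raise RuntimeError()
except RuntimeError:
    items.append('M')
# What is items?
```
['K', 'L', 'M']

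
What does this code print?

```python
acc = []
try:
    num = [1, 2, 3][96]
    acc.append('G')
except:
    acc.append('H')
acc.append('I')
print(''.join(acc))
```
HI

Exception raised in try, caught by bare except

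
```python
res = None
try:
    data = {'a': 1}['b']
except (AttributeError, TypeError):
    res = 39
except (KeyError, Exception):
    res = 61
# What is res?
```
61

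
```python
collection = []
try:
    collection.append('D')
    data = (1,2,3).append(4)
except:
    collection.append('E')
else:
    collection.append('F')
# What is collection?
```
['D', 'E']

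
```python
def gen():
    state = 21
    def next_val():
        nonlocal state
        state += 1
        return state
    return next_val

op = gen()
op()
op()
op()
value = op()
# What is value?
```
25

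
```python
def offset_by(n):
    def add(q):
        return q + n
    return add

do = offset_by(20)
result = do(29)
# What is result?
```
49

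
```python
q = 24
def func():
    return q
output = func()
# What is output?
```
24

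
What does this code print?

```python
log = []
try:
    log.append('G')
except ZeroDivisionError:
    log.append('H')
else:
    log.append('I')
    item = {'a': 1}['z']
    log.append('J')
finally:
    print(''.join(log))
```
GI

Try succeeds, else appends 'I', KeyError in else is uncaught, finally prints before exception propagates ('J' never appended)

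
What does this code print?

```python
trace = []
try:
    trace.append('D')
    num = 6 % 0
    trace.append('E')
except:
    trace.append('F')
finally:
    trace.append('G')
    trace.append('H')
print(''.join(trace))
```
DFGH

Code before exception runs, then except, then all of finally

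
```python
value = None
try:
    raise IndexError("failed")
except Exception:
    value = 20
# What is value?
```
20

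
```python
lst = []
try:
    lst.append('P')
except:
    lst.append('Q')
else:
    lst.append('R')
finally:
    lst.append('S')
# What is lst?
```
['P', 'R', 'S']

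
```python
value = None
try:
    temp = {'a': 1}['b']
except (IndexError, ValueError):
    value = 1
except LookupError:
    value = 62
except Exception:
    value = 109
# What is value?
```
62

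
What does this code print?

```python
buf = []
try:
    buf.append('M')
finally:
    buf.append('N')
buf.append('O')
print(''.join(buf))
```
MNO

try/finally without except, no exception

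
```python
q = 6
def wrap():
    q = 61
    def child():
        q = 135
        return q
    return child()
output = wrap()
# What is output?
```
135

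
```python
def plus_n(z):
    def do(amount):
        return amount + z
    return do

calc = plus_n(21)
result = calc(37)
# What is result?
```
58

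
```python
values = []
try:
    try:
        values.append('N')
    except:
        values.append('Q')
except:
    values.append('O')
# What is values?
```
['N']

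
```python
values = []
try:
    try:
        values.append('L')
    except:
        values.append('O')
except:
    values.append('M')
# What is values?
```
['L']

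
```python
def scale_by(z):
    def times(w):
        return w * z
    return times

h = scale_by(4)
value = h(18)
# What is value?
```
72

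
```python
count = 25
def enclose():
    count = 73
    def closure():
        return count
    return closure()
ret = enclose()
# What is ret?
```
73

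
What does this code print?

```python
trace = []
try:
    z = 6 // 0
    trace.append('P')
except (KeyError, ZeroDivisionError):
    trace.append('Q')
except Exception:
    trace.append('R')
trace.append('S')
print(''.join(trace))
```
QS

ZeroDivisionError matches tuple containing it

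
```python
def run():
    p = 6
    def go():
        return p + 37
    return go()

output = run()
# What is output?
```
43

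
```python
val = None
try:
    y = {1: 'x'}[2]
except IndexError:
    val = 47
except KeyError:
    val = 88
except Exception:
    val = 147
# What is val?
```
88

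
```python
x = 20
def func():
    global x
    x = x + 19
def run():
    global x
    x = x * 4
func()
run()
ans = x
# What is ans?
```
156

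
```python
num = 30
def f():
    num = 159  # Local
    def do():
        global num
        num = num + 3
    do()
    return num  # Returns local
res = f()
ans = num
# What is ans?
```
33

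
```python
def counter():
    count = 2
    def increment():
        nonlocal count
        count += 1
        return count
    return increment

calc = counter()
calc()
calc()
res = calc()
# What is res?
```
5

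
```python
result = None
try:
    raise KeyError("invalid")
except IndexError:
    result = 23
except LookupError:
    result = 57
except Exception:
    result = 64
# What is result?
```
57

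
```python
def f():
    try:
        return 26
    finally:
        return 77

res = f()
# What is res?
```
77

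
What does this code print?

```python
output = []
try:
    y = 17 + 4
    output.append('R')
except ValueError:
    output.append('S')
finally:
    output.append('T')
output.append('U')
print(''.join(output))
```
RTU

finally runs after normal execution too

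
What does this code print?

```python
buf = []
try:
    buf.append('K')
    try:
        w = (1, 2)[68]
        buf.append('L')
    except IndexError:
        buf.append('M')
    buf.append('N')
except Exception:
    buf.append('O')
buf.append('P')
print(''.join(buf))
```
KMNP

Inner exception caught by inner handler, outer continues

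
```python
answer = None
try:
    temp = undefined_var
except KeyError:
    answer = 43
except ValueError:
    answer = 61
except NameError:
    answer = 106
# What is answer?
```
106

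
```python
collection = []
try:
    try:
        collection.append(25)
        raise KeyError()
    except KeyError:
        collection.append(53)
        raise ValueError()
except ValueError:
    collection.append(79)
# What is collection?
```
[25, 53, 79]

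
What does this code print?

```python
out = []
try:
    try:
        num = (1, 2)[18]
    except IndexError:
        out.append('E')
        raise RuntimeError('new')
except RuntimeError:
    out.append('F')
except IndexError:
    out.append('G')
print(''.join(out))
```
EF

New RuntimeError raised, caught by outer RuntimeError handler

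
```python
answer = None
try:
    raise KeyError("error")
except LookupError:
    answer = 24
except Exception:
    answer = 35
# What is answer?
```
24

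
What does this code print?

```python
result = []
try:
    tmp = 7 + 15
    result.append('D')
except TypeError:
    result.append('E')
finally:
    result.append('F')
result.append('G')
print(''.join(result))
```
DFG

finally runs after normal execution too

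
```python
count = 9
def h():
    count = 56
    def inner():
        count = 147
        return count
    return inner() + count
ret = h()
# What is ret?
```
203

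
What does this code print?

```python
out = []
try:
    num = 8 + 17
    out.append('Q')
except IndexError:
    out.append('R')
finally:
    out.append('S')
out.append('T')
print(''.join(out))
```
QST

finally runs after normal execution too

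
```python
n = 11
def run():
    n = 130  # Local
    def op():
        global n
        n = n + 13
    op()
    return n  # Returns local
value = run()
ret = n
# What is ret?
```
24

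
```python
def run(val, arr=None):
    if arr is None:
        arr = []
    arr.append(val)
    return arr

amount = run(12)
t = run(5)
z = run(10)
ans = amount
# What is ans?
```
[12]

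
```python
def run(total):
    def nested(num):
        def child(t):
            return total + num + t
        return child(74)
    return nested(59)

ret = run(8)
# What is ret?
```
141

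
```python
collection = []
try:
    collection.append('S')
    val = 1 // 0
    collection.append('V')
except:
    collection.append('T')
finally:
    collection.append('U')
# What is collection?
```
['S', 'T', 'U']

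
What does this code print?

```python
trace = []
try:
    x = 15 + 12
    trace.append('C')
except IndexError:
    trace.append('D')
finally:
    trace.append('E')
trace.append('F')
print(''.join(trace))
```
CEF

finally runs after normal execution too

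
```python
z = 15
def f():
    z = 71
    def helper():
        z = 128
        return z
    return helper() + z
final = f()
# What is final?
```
199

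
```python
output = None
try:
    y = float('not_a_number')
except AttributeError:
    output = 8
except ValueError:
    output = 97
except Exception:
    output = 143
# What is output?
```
97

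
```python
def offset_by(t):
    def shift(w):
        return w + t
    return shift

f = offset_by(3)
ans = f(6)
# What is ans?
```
9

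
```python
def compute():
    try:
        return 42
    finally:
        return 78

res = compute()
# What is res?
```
78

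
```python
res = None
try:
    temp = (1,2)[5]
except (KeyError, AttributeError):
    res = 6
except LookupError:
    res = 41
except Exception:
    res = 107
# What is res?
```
41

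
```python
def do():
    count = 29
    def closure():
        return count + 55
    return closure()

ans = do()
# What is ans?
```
84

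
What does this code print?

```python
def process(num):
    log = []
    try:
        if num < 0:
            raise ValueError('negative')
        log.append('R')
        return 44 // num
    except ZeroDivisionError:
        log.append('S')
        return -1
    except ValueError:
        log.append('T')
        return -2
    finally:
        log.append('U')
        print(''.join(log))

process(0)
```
RSU

num=0 causes ZeroDivisionError, caught, finally prints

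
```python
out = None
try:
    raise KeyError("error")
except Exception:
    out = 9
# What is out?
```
9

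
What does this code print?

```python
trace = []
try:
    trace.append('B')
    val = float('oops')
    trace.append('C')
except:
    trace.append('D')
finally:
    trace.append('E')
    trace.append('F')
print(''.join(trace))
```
BDEF

Code before exception runs, then except, then all of finally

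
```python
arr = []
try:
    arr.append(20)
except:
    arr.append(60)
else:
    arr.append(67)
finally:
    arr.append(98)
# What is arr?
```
[20, 67, 98]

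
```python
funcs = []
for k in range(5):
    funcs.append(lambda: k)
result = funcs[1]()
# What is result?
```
4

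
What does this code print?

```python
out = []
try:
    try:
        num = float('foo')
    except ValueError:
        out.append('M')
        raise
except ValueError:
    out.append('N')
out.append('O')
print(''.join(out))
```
MNO

raise without argument re-raises current exception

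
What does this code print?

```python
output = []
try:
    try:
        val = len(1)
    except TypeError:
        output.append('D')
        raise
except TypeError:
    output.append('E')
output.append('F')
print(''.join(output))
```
DEF

raise without argument re-raises current exception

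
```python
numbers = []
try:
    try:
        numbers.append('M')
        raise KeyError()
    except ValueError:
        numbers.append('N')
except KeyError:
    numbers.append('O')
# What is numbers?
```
['M', 'O']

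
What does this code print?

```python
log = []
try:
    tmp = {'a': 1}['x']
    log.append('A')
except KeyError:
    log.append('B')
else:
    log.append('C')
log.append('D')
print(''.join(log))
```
BD

else block skipped when exception is caught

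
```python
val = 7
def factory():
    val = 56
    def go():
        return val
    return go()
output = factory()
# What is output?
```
56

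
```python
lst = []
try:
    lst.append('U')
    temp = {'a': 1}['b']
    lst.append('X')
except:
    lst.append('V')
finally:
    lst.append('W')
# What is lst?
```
['U', 'V', 'W']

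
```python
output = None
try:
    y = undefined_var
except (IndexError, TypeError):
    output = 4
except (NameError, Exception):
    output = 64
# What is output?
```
64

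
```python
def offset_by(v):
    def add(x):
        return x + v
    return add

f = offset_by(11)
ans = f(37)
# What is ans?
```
48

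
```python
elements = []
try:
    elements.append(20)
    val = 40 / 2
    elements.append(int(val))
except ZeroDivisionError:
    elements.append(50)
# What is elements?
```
[20, 20]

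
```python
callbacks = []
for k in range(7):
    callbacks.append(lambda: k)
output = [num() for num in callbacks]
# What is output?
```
[6, 6, 6, 6, 6, 6, 6]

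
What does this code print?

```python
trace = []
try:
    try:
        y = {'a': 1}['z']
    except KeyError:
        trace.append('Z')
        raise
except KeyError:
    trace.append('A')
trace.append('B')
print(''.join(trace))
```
ZAB

raise without argument re-raises current exception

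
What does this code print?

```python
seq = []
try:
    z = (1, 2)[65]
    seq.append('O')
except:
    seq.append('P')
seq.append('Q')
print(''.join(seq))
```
PQ

Exception raised in try, caught by bare except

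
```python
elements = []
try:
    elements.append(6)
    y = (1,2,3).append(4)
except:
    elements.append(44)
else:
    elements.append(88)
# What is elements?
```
[6, 44]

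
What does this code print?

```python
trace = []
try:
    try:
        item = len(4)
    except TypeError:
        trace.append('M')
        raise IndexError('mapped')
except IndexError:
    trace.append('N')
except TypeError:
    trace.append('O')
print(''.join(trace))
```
MN

New IndexError raised, caught by outer IndexError handler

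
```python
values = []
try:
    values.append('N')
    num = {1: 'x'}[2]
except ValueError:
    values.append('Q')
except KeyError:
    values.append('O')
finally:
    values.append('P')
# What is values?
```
['N', 'O', 'P']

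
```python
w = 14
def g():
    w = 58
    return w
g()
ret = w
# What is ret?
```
14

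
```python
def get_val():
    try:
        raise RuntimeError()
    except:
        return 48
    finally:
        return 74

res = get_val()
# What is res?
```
74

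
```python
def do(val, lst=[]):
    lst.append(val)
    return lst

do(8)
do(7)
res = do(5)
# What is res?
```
[8, 7, 5]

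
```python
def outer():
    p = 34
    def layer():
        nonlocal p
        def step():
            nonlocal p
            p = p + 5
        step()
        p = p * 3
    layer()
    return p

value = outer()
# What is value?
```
117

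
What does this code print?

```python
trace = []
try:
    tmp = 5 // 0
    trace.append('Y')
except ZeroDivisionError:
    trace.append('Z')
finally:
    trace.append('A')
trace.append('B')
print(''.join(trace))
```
ZAB

finally always runs, even after exception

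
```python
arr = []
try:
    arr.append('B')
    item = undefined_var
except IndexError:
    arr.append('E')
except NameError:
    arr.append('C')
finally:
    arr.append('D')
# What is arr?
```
['B', 'C', 'D']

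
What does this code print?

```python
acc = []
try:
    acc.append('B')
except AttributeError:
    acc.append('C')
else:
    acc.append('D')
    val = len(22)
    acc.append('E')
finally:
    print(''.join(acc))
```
BD

Try succeeds, else appends 'D', TypeError in else is uncaught, finally prints before exception propagates ('E' never appended)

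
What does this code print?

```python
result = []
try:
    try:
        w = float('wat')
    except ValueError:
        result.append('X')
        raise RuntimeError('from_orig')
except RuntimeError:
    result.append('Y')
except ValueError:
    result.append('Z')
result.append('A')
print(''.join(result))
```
XYA

RuntimeError raised and caught, original ValueError not re-raised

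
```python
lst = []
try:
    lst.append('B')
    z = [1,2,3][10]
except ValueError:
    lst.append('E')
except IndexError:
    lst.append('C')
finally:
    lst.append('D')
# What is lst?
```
['B', 'C', 'D']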